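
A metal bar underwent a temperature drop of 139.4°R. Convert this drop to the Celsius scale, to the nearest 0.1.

77.4°C

An interval of 1°R corresponds to 5/9°C.
139.4 × 5/9 = 77.4.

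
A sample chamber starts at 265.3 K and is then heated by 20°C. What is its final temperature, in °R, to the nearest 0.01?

513.54°R

Initial temperature in Celsius: 265.3 - 273.15 = -7.8500°C.
Final Celsius temperature: -7.8500 + 20.0000 = 12.1500°C.
In Rankine: 12.1500 × 1.8 + 491.67 = 513.54°R.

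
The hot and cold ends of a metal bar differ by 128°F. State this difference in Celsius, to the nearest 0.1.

71.1°C

Only the scale ratio 5/9 matters for a change in temperature.
128 × 5/9 = 71.1.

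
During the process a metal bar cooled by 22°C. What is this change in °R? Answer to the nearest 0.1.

For a temperature interval the offset drops out; only the factor 1.8 applies.
22 × 1.8 = 39.6.

39.6°R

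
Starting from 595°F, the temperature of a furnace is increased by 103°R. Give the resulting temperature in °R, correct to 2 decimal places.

1157.67°R

Initial temperature in Celsius: (595 - 32) × 5/9 = 312.7778°C.
The 103°R change is an interval, so only the factor 5/9 applies: +103 × 5/9 = +57.2222°C.
Final Celsius temperature: 312.7778 + 57.2222 = 370.0000°C.
In Rankine: 370.0000 × 1.8 + 491.67 = 1157.67°R.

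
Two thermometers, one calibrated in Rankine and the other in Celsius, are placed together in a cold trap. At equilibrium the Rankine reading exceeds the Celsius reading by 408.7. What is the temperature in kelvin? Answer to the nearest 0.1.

Let x be the Rankine reading; then the Celsius reading is 5/9·x - 273.15.
(5/9·x - 273.15) - x = -408.7  ⇒  (-4/9)·x = -135.55  ⇒  x = 304.9875°R.
In Celsius: (304.9875 - 491.67) × 5/9 = -103.7125°C.
In kelvin: -103.7125 + 273.15 = 169.4 K.

169.4 K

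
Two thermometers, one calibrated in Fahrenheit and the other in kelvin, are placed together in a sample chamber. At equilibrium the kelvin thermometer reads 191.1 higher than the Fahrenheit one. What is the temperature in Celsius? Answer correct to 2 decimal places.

62.56°C

Let x be the Fahrenheit reading; then the kelvin reading is 5/9·x + 255.372.
(5/9·x + 255.372) - x = 191.1  ⇒  (-4/9)·x = -64.2722  ⇒  x = 144.6125°F.
In Celsius: (144.6125 - 32) × 5/9 = 62.56°C.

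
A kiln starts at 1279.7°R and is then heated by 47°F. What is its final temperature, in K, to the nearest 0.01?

737.06 K

Initial temperature in Celsius: (1279.7 - 491.67) × 5/9 = 437.7944°C.
The 47°F change is an interval, so only the factor 5/9 applies: +47 × 5/9 = +26.1111°C.
Final Celsius temperature: 437.7944 + 26.1111 = 463.9056°C.
In kelvin: 463.9056 + 273.15 = 737.06 K.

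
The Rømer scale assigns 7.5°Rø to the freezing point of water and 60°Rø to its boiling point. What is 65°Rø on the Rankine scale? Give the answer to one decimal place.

Linear interpolation between the fixed points: C = (65 - 7.5) × 100 / (60 - 7.5) = 109.5238°C.
Then 109.5238 × 1.8 + 491.67 = 688.8°R.

688.8°R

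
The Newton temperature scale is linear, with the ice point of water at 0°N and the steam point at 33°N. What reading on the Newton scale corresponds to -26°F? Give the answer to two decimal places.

-10.63°N

First in Celsius: (-26 - 32) × 5/9 = -32.2222°C.
Linearly onto the Newton scale: 0 + (-32.2222 / 100) × (33 - 0) = -10.63°N.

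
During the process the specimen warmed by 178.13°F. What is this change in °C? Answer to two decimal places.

For a temperature interval the offset drops out; only the factor 5/9 applies.
178.13 × 5/9 = 98.96.

98.96°C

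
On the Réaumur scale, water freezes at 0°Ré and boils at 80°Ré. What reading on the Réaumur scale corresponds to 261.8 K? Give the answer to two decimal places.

-9.08°Ré

First in Celsius: 261.8 - 273.15 = -11.3500°C.
Linearly onto the Réaumur scale: 0 + (-11.3500 / 100) × (80 - 0) = -9.08°Ré.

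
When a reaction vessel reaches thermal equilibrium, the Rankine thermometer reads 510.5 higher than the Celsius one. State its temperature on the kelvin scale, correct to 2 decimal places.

Let x be the Celsius reading; then the Rankine reading is 1.8·x + 491.67.
(1.8·x + 491.67) - x = 510.5  ⇒  (0.8)·x = 18.83  ⇒  x = 23.5375°C.
In kelvin: 23.5375 + 273.15 = 296.69 K.

296.69 K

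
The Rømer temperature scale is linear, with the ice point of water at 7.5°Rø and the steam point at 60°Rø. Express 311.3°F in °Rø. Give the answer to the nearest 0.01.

First in Celsius: (311.3 - 32) × 5/9 = 155.1667°C.
Linearly onto the Rømer scale: 7.5 + (155.1667 / 100) × (60 - 7.5) = 88.96°Rø.

88.96°Rø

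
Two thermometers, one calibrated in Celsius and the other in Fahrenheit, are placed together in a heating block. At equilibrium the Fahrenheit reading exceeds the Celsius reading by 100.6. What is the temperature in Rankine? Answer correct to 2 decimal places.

Let x be the Celsius reading; then the Fahrenheit reading is 1.8·x + 32.
(1.8·x + 32) - x = 100.6  ⇒  (0.8)·x = 68.6  ⇒  x = 85.7500°C.
In Rankine: 85.7500 × 1.8 + 491.67 = 646.02°R.

646.02°R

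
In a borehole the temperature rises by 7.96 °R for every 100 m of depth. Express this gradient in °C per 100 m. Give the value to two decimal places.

The quantity depends on a temperature interval, so only the ratio of degree sizes applies; the offset between the scales is irrelevant.
A change of 1°R is a change of 5/9°C, so 7.96 × 5/9 = 4.42.

4.42 °C/100 m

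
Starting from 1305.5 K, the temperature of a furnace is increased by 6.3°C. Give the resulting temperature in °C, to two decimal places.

Initial temperature in Celsius: 1305.5 - 273.15 = 1032.3500°C.
Final Celsius temperature: 1032.3500 + 6.3000 = 1038.6500°C.

1038.65°C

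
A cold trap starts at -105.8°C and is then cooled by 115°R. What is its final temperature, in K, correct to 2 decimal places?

103.46 K

The 115°R change is an interval, so only the factor 5/9 applies: -115 × 5/9 = -63.8889°C.
Final Celsius temperature: -105.8000 - 63.8889 = -169.6889°C.
In kelvin: -169.6889 + 273.15 = 103.46 K.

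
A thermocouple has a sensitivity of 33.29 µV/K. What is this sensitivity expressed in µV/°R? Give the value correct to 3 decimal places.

18.494 µV/°R

Since only a temperature interval is involved, the additive offset between the scales drops out.
A change of 1°R is a change of 5/9 K, so per °R the value is 33.29 × 5/9 = 18.494.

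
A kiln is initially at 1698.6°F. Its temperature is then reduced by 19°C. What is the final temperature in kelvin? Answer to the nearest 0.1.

Initial temperature in Celsius: (1698.6 - 32) × 5/9 = 925.8889°C.
Final Celsius temperature: 925.8889 - 19.0000 = 906.8889°C.
In kelvin: 906.8889 + 273.15 = 1180.0 K.

1180.0 K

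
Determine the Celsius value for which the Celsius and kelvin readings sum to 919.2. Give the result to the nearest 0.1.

323.0°C

Let C be the Celsius reading. The kelvin reading is K = 1·C + 273.15.
Require C + K = 919.2: (2)·C + 273.15 = 919.2.
C = (919.2 - 273.15) / (2) = 323.0.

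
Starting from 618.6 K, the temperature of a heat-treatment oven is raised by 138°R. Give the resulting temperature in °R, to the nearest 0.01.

1251.48°R

Initial temperature in Celsius: 618.6 - 273.15 = 345.4500°C.
The 138°R change is an interval, so only the factor 5/9 applies: +138 × 5/9 = +76.6667°C.
Final Celsius temperature: 345.4500 + 76.6667 = 422.1167°C.
In Rankine: 422.1167 × 1.8 + 491.67 = 1251.48°R.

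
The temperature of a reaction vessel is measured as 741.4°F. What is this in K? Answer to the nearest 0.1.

667.3 K

In Celsius: (741.4 - 32) × 5/9 = 394.1111°C.
In kelvin: 394.1111 + 273.15 = 667.3 K.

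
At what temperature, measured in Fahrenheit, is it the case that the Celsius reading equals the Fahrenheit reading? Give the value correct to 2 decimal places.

Let F be the Fahrenheit reading. The Celsius reading is C = 5/9·F - 17.7778.
Set C = F: 5/9·F - 17.7778 = F.
(-4/9)·F = 17.7778  ⇒  F = -40.00.

-40.00°F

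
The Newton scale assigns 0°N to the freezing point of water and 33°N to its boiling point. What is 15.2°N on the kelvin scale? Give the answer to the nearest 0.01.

Linear interpolation between the fixed points: C = (15.2 - 0) × 100 / (33 - 0) = 46.0606°C.
Then 46.0606 + 273.15 = 319.21 K.

319.21 K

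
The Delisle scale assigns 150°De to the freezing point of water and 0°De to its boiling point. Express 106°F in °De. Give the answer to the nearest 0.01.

88.33°De

First in Celsius: (106 - 32) × 5/9 = 41.1111°C.
Linearly onto the Delisle scale: 150 + (41.1111 / 100) × (0 - 150) = 88.33°De.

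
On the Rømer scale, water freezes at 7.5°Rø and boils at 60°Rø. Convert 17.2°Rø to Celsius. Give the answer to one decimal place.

Linear interpolation between the fixed points: C = (17.2 - 7.5) × 100 / (60 - 7.5) = 18.4762°C.

18.5°C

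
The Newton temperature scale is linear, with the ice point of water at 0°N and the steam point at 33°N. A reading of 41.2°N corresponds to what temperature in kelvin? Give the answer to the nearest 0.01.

398.00 K

Linear interpolation between the fixed points: C = (41.2 - 0) × 100 / (33 - 0) = 124.8485°C.
Then 124.8485 + 273.15 = 398.00 K.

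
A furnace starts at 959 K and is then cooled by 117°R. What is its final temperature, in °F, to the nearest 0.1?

Initial temperature in Celsius: 959 - 273.15 = 685.8500°C.
The 117°R change is an interval, so only the factor 5/9 applies: -117 × 5/9 = -65.0000°C.
Final Celsius temperature: 685.8500 - 65.0000 = 620.8500°C.
In Fahrenheit: 620.8500 × 1.8 + 32 = 1149.5°F.

1149.5°F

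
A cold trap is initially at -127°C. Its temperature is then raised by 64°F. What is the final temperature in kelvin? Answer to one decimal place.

181.7 K

The 64°F change is an interval, so only the factor 5/9 applies: +64 × 5/9 = +35.5556°C.
Final Celsius temperature: -127.0000 + 35.5556 = -91.4444°C.
In kelvin: -91.4444 + 273.15 = 181.7 K.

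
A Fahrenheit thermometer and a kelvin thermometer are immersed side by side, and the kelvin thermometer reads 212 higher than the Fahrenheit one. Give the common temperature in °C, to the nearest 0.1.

36.4°C

Let x be the Fahrenheit reading; then the kelvin reading is 5/9·x + 255.372.
(5/9·x + 255.372) - x = 212  ⇒  (-4/9)·x = -43.3722  ⇒  x = 97.5875°F.
In Celsius: (97.5875 - 32) × 5/9 = 36.4°C.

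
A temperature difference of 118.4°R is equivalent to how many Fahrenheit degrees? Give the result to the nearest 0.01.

118.40°F

Rankine and Fahrenheit degrees are the same size, so the interval is unchanged: 118.40.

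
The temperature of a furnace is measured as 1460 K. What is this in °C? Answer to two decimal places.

1186.85°C

In Celsius: 1460 - 273.15 = 1186.8500°C.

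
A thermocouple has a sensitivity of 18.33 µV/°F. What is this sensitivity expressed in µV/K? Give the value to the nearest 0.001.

32.994 µV/K

The quantity depends on a temperature interval, so only the ratio of degree sizes applies; the offset between the scales is irrelevant.
A change of 1 K is a change of 1.8°F, so per K the value is 18.33 × 1.8 = 32.994.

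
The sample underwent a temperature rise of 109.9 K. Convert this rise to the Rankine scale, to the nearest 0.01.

197.82°R

An interval of 1 K corresponds to 1.8°R.
109.9 × 1.8 = 197.82.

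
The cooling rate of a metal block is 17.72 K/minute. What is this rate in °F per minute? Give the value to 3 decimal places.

The quantity depends on a temperature interval, so only the ratio of degree sizes applies; the offset between the scales is irrelevant.
A change of 1 K is a change of 1.8°F, so 17.72 × 1.8 = 31.896.

31.896 °F/minute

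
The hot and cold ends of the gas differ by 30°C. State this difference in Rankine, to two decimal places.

An interval of 1°C corresponds to 1.8°R.
30 × 1.8 = 54.00.

54.00°R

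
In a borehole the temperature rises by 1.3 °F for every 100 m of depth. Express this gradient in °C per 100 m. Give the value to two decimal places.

The quantity depends on a temperature interval, so only the ratio of degree sizes applies; the offset between the scales is irrelevant.
A change of 1°F is a change of 5/9°C, so 1.3 × 5/9 = 0.72.

0.72 °C/100 m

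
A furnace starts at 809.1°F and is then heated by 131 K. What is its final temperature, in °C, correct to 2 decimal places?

562.72°C

Initial temperature in Celsius: (809.1 - 32) × 5/9 = 431.7222°C.
The 131 K change is an interval; Kelvin and Celsius degrees are the same size, so ΔC = +131°C.
Final Celsius temperature: 431.7222 + 131.0000 = 562.7222°C.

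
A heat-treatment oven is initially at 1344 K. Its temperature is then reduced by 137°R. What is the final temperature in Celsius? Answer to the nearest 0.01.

994.74°C

Initial temperature in Celsius: 1344 - 273.15 = 1070.8500°C.
The 137°R change is an interval, so only the factor 5/9 applies: -137 × 5/9 = -76.1111°C.
Final Celsius temperature: 1070.8500 - 76.1111 = 994.7389°C.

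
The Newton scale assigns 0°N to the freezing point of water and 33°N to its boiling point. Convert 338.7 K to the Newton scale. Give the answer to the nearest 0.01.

21.63°N

First in Celsius: 338.7 - 273.15 = 65.5500°C.
Linearly onto the Newton scale: 0 + (65.5500 / 100) × (33 - 0) = 21.63°N.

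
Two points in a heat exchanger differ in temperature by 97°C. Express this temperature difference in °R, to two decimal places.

174.60°R

An interval of 1°C corresponds to 1.8°R.
97 × 1.8 = 174.60.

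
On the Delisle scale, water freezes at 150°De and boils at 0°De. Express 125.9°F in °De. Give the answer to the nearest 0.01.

71.75°De

First in Celsius: (125.9 - 32) × 5/9 = 52.1667°C.
Linearly onto the Delisle scale: 150 + (52.1667 / 100) × (0 - 150) = 71.75°De.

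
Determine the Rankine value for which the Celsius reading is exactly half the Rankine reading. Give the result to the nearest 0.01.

Let R be the Rankine reading. The Celsius reading is C = 5/9·R - 273.15.
Require C = 0.5·R: 5/9·R - 273.15 = 0.5·R.
(1/18)·R = 273.15  ⇒  R = 4916.70.

4916.70°R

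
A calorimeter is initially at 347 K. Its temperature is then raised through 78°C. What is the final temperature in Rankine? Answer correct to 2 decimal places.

Initial temperature in Celsius: 347 - 273.15 = 73.8500°C.
Final Celsius temperature: 73.8500 + 78.0000 = 151.8500°C.
In Rankine: 151.8500 × 1.8 + 491.67 = 765.00°R.

765.00°R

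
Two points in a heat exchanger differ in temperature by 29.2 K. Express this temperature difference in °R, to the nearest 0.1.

For a temperature interval the offset drops out; only the factor 1.8 applies.
29.2 × 1.8 = 52.6.

52.6°R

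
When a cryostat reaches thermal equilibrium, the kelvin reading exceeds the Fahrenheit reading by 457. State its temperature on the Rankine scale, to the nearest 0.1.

6.0°R

Let x be the kelvin reading; then the Fahrenheit reading is 1.8·x - 459.67.
(1.8·x - 459.67) - x = -457  ⇒  (0.8)·x = 2.67  ⇒  x = 3.3375 K.
In Celsius: 3.3375 - 273.15 = -269.8125°C.
In Rankine: -269.8125 × 1.8 + 491.67 = 6.0°R.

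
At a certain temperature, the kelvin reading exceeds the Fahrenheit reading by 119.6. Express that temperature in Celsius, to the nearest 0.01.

Let x be the Fahrenheit reading; then the kelvin reading is 5/9·x + 255.372.
(5/9·x + 255.372) - x = 119.6  ⇒  (-4/9)·x = -135.772  ⇒  x = 305.4875°F.
In Celsius: (305.4875 - 32) × 5/9 = 151.94°C.

151.94°C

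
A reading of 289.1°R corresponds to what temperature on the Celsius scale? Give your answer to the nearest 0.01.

-112.54°C

In Celsius: (289.1 - 491.67) × 5/9 = -112.5389°C.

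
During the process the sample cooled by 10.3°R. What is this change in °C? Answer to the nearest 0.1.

For a temperature interval the offset drops out; only the factor 5/9 applies.
10.3 × 5/9 = 5.7.

5.7°C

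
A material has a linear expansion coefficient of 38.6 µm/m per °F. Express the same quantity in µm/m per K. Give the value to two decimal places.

The quantity depends on a temperature interval, so only the ratio of degree sizes applies; the offset between the scales is irrelevant.
A change of 1 K is a change of 1.8°F, so per K the value is 38.6 × 1.8 = 69.48.

69.48 µm/m per K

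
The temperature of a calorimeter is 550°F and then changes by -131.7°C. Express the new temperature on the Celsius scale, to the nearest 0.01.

156.08°C

Initial temperature in Celsius: (550 - 32) × 5/9 = 287.7778°C.
Final Celsius temperature: 287.7778 - 131.7000 = 156.0778°C.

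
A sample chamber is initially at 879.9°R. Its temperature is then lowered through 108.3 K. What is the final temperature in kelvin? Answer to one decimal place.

380.5 K

Initial temperature in Celsius: (879.9 - 491.67) × 5/9 = 215.6833°C.
The 108.3 K change is an interval; Kelvin and Celsius degrees are the same size, so ΔC = -108.3°C.
Final Celsius temperature: 215.6833 - 108.3000 = 107.3833°C.
In kelvin: 107.3833 + 273.15 = 380.5 K.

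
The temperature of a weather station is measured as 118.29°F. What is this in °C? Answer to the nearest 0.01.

47.94°C

In Celsius: (118.29 - 32) × 5/9 = 47.9389°C.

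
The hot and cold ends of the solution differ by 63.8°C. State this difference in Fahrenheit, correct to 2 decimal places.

114.84°F

An interval of 1°C corresponds to 1.8°F.
63.8 × 1.8 = 114.84.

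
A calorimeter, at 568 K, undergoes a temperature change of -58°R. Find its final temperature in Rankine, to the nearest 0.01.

Initial temperature in Celsius: 568 - 273.15 = 294.8500°C.
The 58°R change is an interval, so only the factor 5/9 applies: -58 × 5/9 = -32.2222°C.
Final Celsius temperature: 294.8500 - 32.2222 = 262.6278°C.
In Rankine: 262.6278 × 1.8 + 491.67 = 964.40°R.

964.40°R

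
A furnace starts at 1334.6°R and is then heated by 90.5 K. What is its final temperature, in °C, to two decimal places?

Initial temperature in Celsius: (1334.6 - 491.67) × 5/9 = 468.2944°C.
The 90.5 K change is an interval; Kelvin and Celsius degrees are the same size, so ΔC = +90.5°C.
Final Celsius temperature: 468.2944 + 90.5000 = 558.7944°C.

558.79°C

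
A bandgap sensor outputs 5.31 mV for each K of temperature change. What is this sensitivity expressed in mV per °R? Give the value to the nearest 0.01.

Since only a temperature interval is involved, the additive offset between the scales drops out.
A change of 1°R is a change of 5/9 K, so per °R the value is 5.31 × 5/9 = 2.95.

2.95 mV per °R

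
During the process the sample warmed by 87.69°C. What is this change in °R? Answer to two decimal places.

Only the scale ratio 1.8 matters for a change in temperature.
87.69 × 1.8 = 157.84.

157.84°R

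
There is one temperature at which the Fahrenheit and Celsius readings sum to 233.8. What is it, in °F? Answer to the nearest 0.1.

161.7°F

Let F be the Fahrenheit reading. The Celsius reading is C = 5/9·F - 17.7778.
Require F + C = 233.8: (14/9)·F - 17.7778 = 233.8.
F = (233.8 + 17.7778) / (14/9) = 161.7.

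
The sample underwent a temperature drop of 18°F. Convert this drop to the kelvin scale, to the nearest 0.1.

For a temperature interval the offset drops out; only the factor 5/9 applies.
18 × 5/9 = 10.0.

10.0 K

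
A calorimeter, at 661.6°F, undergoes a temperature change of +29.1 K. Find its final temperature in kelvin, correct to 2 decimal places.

Initial temperature in Celsius: (661.6 - 32) × 5/9 = 349.7778°C.
The 29.1 K change is an interval; Kelvin and Celsius degrees are the same size, so ΔC = +29.1°C.
Final Celsius temperature: 349.7778 + 29.1000 = 378.8778°C.
In kelvin: 378.8778 + 273.15 = 652.03 K.

652.03 K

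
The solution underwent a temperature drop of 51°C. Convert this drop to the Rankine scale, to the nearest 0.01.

91.80°R

For a temperature interval the offset drops out; only the factor 1.8 applies.
51 × 1.8 = 91.80.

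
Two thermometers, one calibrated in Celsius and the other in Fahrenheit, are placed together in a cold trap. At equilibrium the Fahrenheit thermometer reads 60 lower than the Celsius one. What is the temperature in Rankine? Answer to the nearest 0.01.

284.67°R

Let x be the Celsius reading; then the Fahrenheit reading is 1.8·x + 32.
(1.8·x + 32) - x = -60  ⇒  (0.8)·x = -92  ⇒  x = -115.0000°C.
In Rankine: -115.0000 × 1.8 + 491.67 = 284.67°R.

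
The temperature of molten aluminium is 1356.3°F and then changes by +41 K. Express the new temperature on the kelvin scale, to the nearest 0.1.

1049.9 K

Initial temperature in Celsius: (1356.3 - 32) × 5/9 = 735.7222°C.
The 41 K change is an interval; Kelvin and Celsius degrees are the same size, so ΔC = +41°C.
Final Celsius temperature: 735.7222 + 41.0000 = 776.7222°C.
In kelvin: 776.7222 + 273.15 = 1049.9 K.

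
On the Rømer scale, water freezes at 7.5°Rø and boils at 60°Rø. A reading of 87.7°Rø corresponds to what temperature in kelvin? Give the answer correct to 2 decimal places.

425.91 K

Linear interpolation between the fixed points: C = (87.7 - 7.5) × 100 / (60 - 7.5) = 152.7619°C.
Then 152.7619 + 273.15 = 425.91 K.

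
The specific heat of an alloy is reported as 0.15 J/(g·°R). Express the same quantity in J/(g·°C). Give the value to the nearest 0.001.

Since only a temperature interval is involved, the additive offset between the scales drops out.
A change of 1°C is a change of 1.8°R, so per °C the value is 0.15 × 1.8 = 0.270.

0.270 J/(g·°C)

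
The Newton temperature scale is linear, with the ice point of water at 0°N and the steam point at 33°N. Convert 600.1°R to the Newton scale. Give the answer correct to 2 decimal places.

19.88°N

First in Celsius: (600.1 - 491.67) × 5/9 = 60.2389°C.
Linearly onto the Newton scale: 0 + (60.2389 / 100) × (33 - 0) = 19.88°N.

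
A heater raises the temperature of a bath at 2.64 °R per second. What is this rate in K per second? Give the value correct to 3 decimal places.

The quantity depends on a temperature interval, so only the ratio of degree sizes applies; the offset between the scales is irrelevant.
A change of 1°R is a change of 5/9 K, so 2.64 × 5/9 = 1.467.

1.467 K/second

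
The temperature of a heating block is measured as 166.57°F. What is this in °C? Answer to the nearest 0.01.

In Celsius: (166.57 - 32) × 5/9 = 74.7611°C.

74.76°C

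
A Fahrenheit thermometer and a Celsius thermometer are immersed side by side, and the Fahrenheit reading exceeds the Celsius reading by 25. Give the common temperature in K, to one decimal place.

Let x be the Fahrenheit reading; then the Celsius reading is 5/9·x - 17.7778.
(5/9·x - 17.7778) - x = -25  ⇒  (-4/9)·x = -65/9  ⇒  x = 16.2500°F.
In Celsius: (16.25 - 32) × 5/9 = -8.7500°C.
In kelvin: -8.7500 + 273.15 = 264.4 K.

264.4 K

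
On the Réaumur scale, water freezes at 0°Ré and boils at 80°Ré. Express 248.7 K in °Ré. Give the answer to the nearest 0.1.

-19.6°Ré

First in Celsius: 248.7 - 273.15 = -24.4500°C.
Linearly onto the Réaumur scale: 0 + (-24.4500 / 100) × (80 - 0) = -19.6°Ré.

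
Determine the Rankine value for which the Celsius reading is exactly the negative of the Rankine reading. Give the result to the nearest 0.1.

Let R be the Rankine reading. The Celsius reading is C = 5/9·R - 273.15.
Require C = -1·R: 5/9·R - 273.15 = -1·R.
(14/9)·R = 273.15  ⇒  R = 175.6.

175.6°R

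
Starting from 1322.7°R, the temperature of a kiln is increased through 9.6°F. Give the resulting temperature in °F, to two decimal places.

Initial temperature in Celsius: (1322.7 - 491.67) × 5/9 = 461.6833°C.
The 9.6°F change is an interval, so only the factor 5/9 applies: +9.6 × 5/9 = +5.3333°C.
Final Celsius temperature: 461.6833 + 5.3333 = 467.0167°C.
In Fahrenheit: 467.0167 × 1.8 + 32 = 872.63°F.

872.63°F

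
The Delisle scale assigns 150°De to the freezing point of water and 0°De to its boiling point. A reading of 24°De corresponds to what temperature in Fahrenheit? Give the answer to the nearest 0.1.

183.2°F

Linear interpolation between the fixed points: C = (24 - 150) × 100 / (0 - 150) = 84.0000°C.
Then 84.0000 × 1.8 + 32 = 183.2°F.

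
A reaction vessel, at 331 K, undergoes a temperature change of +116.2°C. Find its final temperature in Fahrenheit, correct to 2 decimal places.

345.29°F

Initial temperature in Celsius: 331 - 273.15 = 57.8500°C.
Final Celsius temperature: 57.8500 + 116.2000 = 174.0500°C.
In Fahrenheit: 174.0500 × 1.8 + 32 = 345.29°F.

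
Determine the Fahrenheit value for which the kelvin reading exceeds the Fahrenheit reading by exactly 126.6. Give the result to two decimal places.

Let F be the Fahrenheit reading. The kelvin reading is K = 5/9·F + 255.372.
Require K - F = 126.6: (-4/9)·F + 255.372 = 126.6.
F = (126.6 - 255.372) / (-4/9) = 289.74.

289.74°F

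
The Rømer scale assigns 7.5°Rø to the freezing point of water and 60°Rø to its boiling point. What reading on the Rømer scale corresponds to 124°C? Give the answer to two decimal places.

72.60°Rø

Linearly onto the Rømer scale: 7.5 + (124.0000 / 100) × (60 - 7.5) = 72.60°Rø.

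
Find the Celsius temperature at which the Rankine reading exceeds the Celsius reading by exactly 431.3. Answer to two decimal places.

-75.46°C

Let C be the Celsius reading. The Rankine reading is R = 1.8·C + 491.67.
Require R - C = 431.3: (0.8)·C + 491.67 = 431.3.
C = (431.3 - 491.67) / (0.8) = -75.46.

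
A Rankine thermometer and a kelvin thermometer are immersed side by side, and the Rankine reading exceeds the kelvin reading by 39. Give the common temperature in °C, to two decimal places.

-224.40°C

Let x be the Rankine reading; then the kelvin reading is 5/9·x.
(5/9·x) - x = -39  ⇒  (-4/9)·x = -39  ⇒  x = 87.7500°R.
In Celsius: (87.75 - 491.67) × 5/9 = -224.40°C.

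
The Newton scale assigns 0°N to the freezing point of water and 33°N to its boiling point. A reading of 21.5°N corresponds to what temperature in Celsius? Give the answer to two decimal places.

65.15°C

Linear interpolation between the fixed points: C = (21.5 - 0) × 100 / (33 - 0) = 65.1515°C.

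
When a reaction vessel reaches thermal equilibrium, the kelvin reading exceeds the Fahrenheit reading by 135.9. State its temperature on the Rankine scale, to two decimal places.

728.48°R

Let x be the kelvin reading; then the Fahrenheit reading is 1.8·x - 459.67.
(1.8·x - 459.67) - x = -135.9  ⇒  (0.8)·x = 323.77  ⇒  x = 404.7125 K.
In Celsius: 404.7125 - 273.15 = 131.5625°C.
In Rankine: 131.5625 × 1.8 + 491.67 = 728.48°R.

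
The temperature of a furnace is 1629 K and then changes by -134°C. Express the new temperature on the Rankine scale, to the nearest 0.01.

Initial temperature in Celsius: 1629 - 273.15 = 1355.8500°C.
Final Celsius temperature: 1355.8500 - 134.0000 = 1221.8500°C.
In Rankine: 1221.8500 × 1.8 + 491.67 = 2691.00°R.

2691.00°R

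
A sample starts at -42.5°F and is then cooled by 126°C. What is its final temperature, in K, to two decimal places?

105.76 K

Initial temperature in Celsius: (-42.5 - 32) × 5/9 = -41.3889°C.
Final Celsius temperature: -41.3889 - 126.0000 = -167.3889°C.
In kelvin: -167.3889 + 273.15 = 105.76 K.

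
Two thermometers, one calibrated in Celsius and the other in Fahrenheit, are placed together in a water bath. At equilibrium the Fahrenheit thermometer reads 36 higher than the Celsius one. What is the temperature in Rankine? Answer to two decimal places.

500.67°R

Let x be the Celsius reading; then the Fahrenheit reading is 1.8·x + 32.
(1.8·x + 32) - x = 36  ⇒  (0.8)·x = 4  ⇒  x = 5.0000°C.
In Rankine: 5.0000 × 1.8 + 491.67 = 500.67°R.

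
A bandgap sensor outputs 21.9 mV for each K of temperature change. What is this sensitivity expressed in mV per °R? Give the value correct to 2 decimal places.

12.17 mV per °R

The quantity depends on a temperature interval, so only the ratio of degree sizes applies; the offset between the scales is irrelevant.
A change of 1°R is a change of 5/9 K, so per °R the value is 21.9 × 5/9 = 12.17.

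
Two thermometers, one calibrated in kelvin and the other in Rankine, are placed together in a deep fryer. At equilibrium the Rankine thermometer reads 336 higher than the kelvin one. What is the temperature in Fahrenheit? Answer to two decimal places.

296.33°F

Let x be the kelvin reading; then the Rankine reading is 1.8·x.
(1.8·x) - x = 336  ⇒  (0.8)·x = 336  ⇒  x = 420.0000 K.
In Celsius: 420 - 273.15 = 146.8500°C.
In Fahrenheit: 146.8500 × 1.8 + 32 = 296.33°F.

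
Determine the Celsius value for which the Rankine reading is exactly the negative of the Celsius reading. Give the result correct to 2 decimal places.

-175.60°C

Let C be the Celsius reading. The Rankine reading is R = 1.8·C + 491.67.
Require R = -1·C: 1.8·C + 491.67 = -1·C.
(2.8)·C = -491.67  ⇒  C = -175.60.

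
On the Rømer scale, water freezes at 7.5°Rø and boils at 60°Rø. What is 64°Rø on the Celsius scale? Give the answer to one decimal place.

Linear interpolation between the fixed points: C = (64 - 7.5) × 100 / (60 - 7.5) = 107.6190°C.

107.6°C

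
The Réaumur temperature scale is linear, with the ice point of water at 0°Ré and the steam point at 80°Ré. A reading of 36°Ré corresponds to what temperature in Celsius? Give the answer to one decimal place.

Linear interpolation between the fixed points: C = (36 - 0) × 100 / (80 - 0) = 45.0000°C.

45.0°C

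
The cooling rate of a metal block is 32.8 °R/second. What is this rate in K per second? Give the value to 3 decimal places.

18.222 K/second

The quantity depends on a temperature interval, so only the ratio of degree sizes applies; the offset between the scales is irrelevant.
A change of 1°R is a change of 5/9 K, so 32.8 × 5/9 = 18.222.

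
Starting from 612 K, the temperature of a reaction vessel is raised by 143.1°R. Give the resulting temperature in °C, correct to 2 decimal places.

418.35°C

Initial temperature in Celsius: 612 - 273.15 = 338.8500°C.
The 143.1°R change is an interval, so only the factor 5/9 applies: +143.1 × 5/9 = +79.5000°C.
Final Celsius temperature: 338.8500 + 79.5000 = 418.3500°C.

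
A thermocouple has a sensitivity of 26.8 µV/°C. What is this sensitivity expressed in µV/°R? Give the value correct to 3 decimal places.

The quantity depends on a temperature interval, so only the ratio of degree sizes applies; the offset between the scales is irrelevant.
A change of 1°R is a change of 5/9°C, so per °R the value is 26.8 × 5/9 = 14.889.

14.889 µV/°R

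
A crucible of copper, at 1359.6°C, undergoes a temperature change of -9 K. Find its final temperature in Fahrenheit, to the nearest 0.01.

2463.08°F

The 9 K change is an interval; Kelvin and Celsius degrees are the same size, so ΔC = -9°C.
Final Celsius temperature: 1359.6000 - 9.0000 = 1350.6000°C.
In Fahrenheit: 1350.6000 × 1.8 + 32 = 2463.08°F.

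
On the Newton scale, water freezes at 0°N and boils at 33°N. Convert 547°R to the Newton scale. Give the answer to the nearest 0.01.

First in Celsius: (547 - 491.67) × 5/9 = 30.7389°C.
Linearly onto the Newton scale: 0 + (30.7389 / 100) × (33 - 0) = 10.14°N.

10.14°N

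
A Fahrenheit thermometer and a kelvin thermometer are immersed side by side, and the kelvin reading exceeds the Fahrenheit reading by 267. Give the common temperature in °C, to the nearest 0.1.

-32.3°C

Let x be the Fahrenheit reading; then the kelvin reading is 5/9·x + 255.372.
(5/9·x + 255.372) - x = 267  ⇒  (-4/9)·x = 11.6278  ⇒  x = -26.1625°F.
In Celsius: (-26.1625 - 32) × 5/9 = -32.3°C.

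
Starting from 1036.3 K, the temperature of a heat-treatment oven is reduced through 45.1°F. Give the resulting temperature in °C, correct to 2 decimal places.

738.09°C

Initial temperature in Celsius: 1036.3 - 273.15 = 763.1500°C.
The 45.1°F change is an interval, so only the factor 5/9 applies: -45.1 × 5/9 = -25.0556°C.
Final Celsius temperature: 763.1500 - 25.0556 = 738.0944°C.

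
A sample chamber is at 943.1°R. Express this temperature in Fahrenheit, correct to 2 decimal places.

In Celsius: (943.1 - 491.67) × 5/9 = 250.7944°C.
In Fahrenheit: 250.7944 × 1.8 + 32 = 483.43°F.

483.43°F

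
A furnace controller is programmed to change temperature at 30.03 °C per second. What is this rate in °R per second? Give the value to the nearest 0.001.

54.054 °R/second

The quantity depends on a temperature interval, so only the ratio of degree sizes applies; the offset between the scales is irrelevant.
A change of 1°C is a change of 1.8°R, so 30.03 × 1.8 = 54.054.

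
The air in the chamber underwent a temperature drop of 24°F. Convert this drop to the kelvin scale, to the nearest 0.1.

13.3 K

Only the scale ratio 5/9 matters for a change in temperature.
24 × 5/9 = 13.3.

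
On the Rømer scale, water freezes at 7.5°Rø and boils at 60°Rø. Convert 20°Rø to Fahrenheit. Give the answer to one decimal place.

Linear interpolation between the fixed points: C = (20 - 7.5) × 100 / (60 - 7.5) = 23.8095°C.
Then 23.8095 × 1.8 + 32 = 74.9°F.

74.9°F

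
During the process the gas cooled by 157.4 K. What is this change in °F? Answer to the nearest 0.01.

283.32°F

Only the scale ratio 1.8 matters for a change in temperature.
157.4 × 1.8 = 283.32.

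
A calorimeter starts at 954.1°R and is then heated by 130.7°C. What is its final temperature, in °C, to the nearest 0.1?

387.6°C

Initial temperature in Celsius: (954.1 - 491.67) × 5/9 = 256.9056°C.
Final Celsius temperature: 256.9056 + 130.7000 = 387.6056°C.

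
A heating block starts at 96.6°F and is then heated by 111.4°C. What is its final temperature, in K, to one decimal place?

Initial temperature in Celsius: (96.6 - 32) × 5/9 = 35.8889°C.
Final Celsius temperature: 35.8889 + 111.4000 = 147.2889°C.
In kelvin: 147.2889 + 273.15 = 420.4 K.

420.4 K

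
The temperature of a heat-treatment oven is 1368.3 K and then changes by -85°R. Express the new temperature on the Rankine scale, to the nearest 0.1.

2377.9°R

Initial temperature in Celsius: 1368.3 - 273.15 = 1095.1500°C.
The 85°R change is an interval, so only the factor 5/9 applies: -85 × 5/9 = -47.2222°C.
Final Celsius temperature: 1095.1500 - 47.2222 = 1047.9278°C.
In Rankine: 1047.9278 × 1.8 + 491.67 = 2377.9°R.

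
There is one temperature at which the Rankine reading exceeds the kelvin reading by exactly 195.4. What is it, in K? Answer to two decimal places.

244.25 K

Let K be the kelvin reading. The Rankine reading is R = 1.8·K.
Require R - K = 195.4: (0.8)·K = 195.4.
K = (195.4) / (0.8) = 244.25.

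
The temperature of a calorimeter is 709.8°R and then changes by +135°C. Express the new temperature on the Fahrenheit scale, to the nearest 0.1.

Initial temperature in Celsius: (709.8 - 491.67) × 5/9 = 121.1833°C.
Final Celsius temperature: 121.1833 + 135.0000 = 256.1833°C.
In Fahrenheit: 256.1833 × 1.8 + 32 = 493.1°F.

493.1°F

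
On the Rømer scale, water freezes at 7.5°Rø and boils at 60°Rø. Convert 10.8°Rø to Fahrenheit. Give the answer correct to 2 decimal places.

Linear interpolation between the fixed points: C = (10.8 - 7.5) × 100 / (60 - 7.5) = 6.2857°C.
Then 6.2857 × 1.8 + 32 = 43.31°F.

43.31°F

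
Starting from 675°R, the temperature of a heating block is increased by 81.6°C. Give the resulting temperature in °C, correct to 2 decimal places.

Initial temperature in Celsius: (675 - 491.67) × 5/9 = 101.8500°C.
Final Celsius temperature: 101.8500 + 81.6000 = 183.4500°C.

183.45°C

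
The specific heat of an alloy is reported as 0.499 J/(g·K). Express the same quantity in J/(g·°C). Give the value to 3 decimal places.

Since only a temperature interval is involved, the additive offset between the scales drops out.
A change of 1°C is a change of 1 K, so per °C the value is 0.499 × 1 = 0.499.

0.499 J/(g·°C)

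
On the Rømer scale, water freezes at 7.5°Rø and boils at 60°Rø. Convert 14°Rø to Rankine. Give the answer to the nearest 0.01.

Linear interpolation between the fixed points: C = (14 - 7.5) × 100 / (60 - 7.5) = 12.3810°C.
Then 12.3810 × 1.8 + 491.67 = 513.96°R.

513.96°R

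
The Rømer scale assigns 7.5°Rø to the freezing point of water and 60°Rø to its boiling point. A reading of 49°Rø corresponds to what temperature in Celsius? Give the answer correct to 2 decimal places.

Linear interpolation between the fixed points: C = (49 - 7.5) × 100 / (60 - 7.5) = 79.0476°C.

79.05°C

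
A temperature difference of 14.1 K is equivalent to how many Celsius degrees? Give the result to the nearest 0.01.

14.10°C

Kelvin and Celsius degrees are the same size, so the interval is unchanged: 14.10.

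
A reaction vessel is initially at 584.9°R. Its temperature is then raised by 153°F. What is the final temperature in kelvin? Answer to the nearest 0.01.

409.94 K

Initial temperature in Celsius: (584.9 - 491.67) × 5/9 = 51.7944°C.
The 153°F change is an interval, so only the factor 5/9 applies: +153 × 5/9 = +85.0000°C.
Final Celsius temperature: 51.7944 + 85.0000 = 136.7944°C.
In kelvin: 136.7944 + 273.15 = 409.94 K.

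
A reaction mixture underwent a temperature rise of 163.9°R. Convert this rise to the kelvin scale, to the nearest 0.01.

Only the scale ratio 5/9 matters for a change in temperature.
163.9 × 5/9 = 91.06.

91.06 K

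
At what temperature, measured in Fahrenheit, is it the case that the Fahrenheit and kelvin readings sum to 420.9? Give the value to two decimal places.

106.41°F

Let F be the Fahrenheit reading. The kelvin reading is K = 5/9·F + 255.372.
Require F + K = 420.9: (14/9)·F + 255.372 = 420.9.
F = (420.9 - 255.372) / (14/9) = 106.41.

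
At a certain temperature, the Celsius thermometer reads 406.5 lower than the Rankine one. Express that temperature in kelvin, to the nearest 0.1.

Let x be the Rankine reading; then the Celsius reading is 5/9·x - 273.15.
(5/9·x - 273.15) - x = -406.5  ⇒  (-4/9)·x = -133.35  ⇒  x = 300.0375°R.
In Celsius: (300.0375 - 491.67) × 5/9 = -106.4625°C.
In kelvin: -106.4625 + 273.15 = 166.7 K.

166.7 K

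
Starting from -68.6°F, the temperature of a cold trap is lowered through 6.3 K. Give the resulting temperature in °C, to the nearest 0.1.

Initial temperature in Celsius: (-68.6 - 32) × 5/9 = -55.8889°C.
The 6.3 K change is an interval; Kelvin and Celsius degrees are the same size, so ΔC = -6.3°C.
Final Celsius temperature: -55.8889 - 6.3000 = -62.1889°C.

-62.2°C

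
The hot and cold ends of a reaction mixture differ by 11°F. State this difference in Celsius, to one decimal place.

For a temperature interval the offset drops out; only the factor 5/9 applies.
11 × 5/9 = 6.1.

6.1°C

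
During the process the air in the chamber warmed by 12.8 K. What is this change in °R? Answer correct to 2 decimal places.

23.04°R

Only the scale ratio 1.8 matters for a change in temperature.
12.8 × 1.8 = 23.04.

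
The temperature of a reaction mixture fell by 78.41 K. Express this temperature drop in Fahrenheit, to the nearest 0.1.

Only the scale ratio 1.8 matters for a change in temperature.
78.41 × 1.8 = 141.1.

141.1°F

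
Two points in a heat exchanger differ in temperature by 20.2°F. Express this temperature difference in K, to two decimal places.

Only the scale ratio 5/9 matters for a change in temperature.
20.2 × 5/9 = 11.22.

11.22 K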